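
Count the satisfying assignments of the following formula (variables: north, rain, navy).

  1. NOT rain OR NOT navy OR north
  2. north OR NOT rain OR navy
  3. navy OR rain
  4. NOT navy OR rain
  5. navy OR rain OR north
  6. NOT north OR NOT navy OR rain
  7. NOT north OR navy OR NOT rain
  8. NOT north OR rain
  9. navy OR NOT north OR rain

There are 2^3 = 8 truth assignments over (north, rain, navy).
Split on rain. With rain = true, the clauses containing rain are satisfied and NOT rain drops from the rest; 1 of the 2^2 = 4 assignments to the other variables satisfy what remains.
With rain = false, by the same count on the reduced clause set, 0 assignments work.
(One model: north=T, rain=T, navy=T.)
Total: 1 + 0 = 1.

1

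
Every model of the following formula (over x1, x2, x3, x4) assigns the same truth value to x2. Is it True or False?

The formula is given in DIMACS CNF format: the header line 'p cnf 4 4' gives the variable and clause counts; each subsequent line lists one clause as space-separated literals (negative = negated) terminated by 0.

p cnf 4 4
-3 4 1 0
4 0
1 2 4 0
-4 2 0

True

Suppose x2 = False.
(x4) alone gives x4 = True.
That conflicts with the unit clause (¬x4).
So every satisfying assignment has x2 = True.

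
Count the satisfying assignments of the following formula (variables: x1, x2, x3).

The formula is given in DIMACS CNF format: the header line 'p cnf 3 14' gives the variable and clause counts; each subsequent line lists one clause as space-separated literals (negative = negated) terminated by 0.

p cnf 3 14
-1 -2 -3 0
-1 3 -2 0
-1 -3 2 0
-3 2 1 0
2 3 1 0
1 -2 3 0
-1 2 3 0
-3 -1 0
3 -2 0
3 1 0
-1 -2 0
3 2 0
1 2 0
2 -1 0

There are 2^3 = 8 truth assignments over (x1, x2, x3).
Split on x2. With x2 = True, the clauses containing x2 are satisfied and ¬x2 drops from the rest; 1 of the 2^2 = 4 assignments to the other variables satisfy what remains.
With x2 = False, by the same count on the reduced clause set, 0 assignments work.
Total: 1 + 0 = 1.

1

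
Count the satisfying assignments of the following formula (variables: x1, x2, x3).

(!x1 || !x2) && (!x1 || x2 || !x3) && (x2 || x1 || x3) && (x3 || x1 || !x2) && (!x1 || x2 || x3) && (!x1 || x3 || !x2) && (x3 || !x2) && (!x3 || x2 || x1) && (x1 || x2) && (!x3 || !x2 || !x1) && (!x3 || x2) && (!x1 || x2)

1

There are 2^3 = 8 truth assignments over (x1, x2, x3).
Check each against the 12 clauses (columns in the order x1, x2, x3):
  F F F  ✗ fails (x2 || x1 || x3)
  F F T  ✗ fails (!x3 || x2 || x1)
  F T F  ✗ fails (x3 || x1 || !x2)
  F T T  ✓ satisfies all
  T F F  ✗ fails (!x1 || x2 || x3)
  T F T  ✗ fails (!x1 || x2 || !x3)
  T T F  ✗ fails (!x1 || !x2)
  T T T  ✗ fails (!x1 || !x2)
1 of the 8 rows is a model.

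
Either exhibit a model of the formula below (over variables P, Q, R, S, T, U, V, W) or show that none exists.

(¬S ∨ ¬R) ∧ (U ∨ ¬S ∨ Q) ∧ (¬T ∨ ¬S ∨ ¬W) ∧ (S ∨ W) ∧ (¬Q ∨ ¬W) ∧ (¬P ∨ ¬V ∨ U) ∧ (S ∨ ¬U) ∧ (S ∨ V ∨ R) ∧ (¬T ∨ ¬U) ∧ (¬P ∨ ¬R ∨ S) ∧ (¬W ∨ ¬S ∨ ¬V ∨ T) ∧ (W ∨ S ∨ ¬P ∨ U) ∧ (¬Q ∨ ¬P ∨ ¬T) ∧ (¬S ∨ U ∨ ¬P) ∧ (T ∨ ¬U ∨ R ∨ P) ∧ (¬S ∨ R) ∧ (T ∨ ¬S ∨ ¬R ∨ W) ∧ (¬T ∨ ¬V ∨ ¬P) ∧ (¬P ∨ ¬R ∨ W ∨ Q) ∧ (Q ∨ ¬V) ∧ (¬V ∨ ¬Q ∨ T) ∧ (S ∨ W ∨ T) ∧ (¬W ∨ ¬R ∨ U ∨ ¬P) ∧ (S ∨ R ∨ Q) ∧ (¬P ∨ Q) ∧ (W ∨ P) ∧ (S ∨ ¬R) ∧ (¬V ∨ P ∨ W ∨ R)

Suppose S = False.
Unit clause (W) forces W = True.
Unit clause (¬Q) forces Q = False.
Unit clause (¬U) forces U = False.
Unit clause (¬V) forces V = False.
Unit clause (R) forces R = True.
That conflicts with the unit clause (¬R).
Backtrack on S: now try S = True.
Unit clause (¬R) forces R = False.
That conflicts with the unit clause (R).
Neither S = True nor S = False works.

UNSATISFIABLE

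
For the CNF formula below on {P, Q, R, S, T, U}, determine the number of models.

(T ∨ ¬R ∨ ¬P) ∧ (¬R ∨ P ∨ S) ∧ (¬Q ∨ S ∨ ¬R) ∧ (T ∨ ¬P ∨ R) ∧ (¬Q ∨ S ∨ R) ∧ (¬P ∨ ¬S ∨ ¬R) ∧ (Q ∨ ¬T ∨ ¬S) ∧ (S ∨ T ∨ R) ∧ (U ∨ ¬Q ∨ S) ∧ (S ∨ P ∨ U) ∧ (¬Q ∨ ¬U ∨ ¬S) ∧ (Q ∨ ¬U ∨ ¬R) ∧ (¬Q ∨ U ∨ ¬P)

There are 2^6 = 64 truth assignments over (P, Q, R, S, T, U).
Split on P. With P = True, the clauses containing P are satisfied and ¬P drops from the rest; 3 of the 2^5 = 32 assignments to the other variables satisfy what remains.
With P = False, by the same count on the reduced clause set, 8 assignments work.
(One model: P=F, Q=F, R=F, S=F, T=T, U=T.)
Total: 3 + 8 = 11.

11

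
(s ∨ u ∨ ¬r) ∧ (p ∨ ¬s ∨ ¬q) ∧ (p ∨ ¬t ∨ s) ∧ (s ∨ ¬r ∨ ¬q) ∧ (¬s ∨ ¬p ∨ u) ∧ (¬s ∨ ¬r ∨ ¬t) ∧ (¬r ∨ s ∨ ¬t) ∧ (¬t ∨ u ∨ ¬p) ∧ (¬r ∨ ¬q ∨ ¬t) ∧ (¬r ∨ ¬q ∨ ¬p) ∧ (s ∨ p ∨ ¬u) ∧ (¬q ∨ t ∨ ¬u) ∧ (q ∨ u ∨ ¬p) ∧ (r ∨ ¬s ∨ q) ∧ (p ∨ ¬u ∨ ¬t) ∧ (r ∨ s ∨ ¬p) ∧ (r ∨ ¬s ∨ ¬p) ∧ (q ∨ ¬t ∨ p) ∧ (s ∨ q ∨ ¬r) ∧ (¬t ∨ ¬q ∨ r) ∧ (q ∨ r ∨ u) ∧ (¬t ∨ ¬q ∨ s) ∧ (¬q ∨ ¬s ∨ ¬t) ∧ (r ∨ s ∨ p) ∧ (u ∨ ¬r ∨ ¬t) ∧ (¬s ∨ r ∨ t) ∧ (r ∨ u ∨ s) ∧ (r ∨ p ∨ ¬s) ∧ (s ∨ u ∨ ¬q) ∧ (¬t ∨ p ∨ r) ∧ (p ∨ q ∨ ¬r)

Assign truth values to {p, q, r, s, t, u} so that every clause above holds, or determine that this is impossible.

p=True; q=False; r=True; s=True; t=False; u=True

Suppose s = True.
Suppose p = True.
The clause (u) is unit, so u = True.
The clause (r) is unit, so r = True.
The clause (¬t) is unit, so t = False.
The clause (¬q) is unit, so q = False.
Every clause now holds.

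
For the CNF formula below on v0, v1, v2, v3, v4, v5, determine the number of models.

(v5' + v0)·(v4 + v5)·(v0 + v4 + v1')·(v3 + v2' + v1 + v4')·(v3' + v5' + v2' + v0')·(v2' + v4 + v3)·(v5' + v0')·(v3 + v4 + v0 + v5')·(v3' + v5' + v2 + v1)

14

There are 2^6 = 64 truth assignments over (v0, v1, v2, v3, v4, v5).
Split on v2. With v2 = 1, the clauses containing v2 are satisfied and v2' drops from the rest; 6 of the 2^5 = 32 assignments to the other variables satisfy what remains.
With v2 = 0, by the same count on the reduced clause set, 8 assignments work.
Total: 6 + 8 = 14.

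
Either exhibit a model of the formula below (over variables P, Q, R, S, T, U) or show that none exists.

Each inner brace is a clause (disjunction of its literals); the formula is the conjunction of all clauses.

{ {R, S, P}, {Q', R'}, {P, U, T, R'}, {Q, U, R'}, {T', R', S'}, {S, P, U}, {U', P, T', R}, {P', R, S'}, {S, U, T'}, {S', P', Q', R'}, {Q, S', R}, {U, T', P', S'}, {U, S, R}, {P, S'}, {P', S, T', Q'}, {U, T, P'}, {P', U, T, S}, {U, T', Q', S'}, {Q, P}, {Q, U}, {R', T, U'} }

P=1; Q=1; R=0; S=0; T=0; U=1

Try Q = 1.
The clause (R') is unit, so R = 0.
Try S = 0.
The clause (P) is unit, so P = 1.
The clause (U) is unit, so U = 1.
The clause (T') is unit, so T = 0.
All clauses are satisfied.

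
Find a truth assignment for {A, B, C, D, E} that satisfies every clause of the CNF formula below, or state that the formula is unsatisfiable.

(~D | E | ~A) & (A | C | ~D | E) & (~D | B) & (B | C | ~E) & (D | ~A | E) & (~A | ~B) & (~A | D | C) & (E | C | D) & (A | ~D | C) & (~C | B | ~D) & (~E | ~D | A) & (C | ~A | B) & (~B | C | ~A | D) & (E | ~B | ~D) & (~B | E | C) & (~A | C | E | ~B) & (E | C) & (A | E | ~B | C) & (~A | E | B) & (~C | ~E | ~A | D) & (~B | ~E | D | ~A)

A: 0, B: 0, C: 1, D: 0, E: 1

Case D = 0:
Case A = 0:
Case E = 1:
Case B = 0:
From the singleton clause (C), C = 1.
All clauses are satisfied.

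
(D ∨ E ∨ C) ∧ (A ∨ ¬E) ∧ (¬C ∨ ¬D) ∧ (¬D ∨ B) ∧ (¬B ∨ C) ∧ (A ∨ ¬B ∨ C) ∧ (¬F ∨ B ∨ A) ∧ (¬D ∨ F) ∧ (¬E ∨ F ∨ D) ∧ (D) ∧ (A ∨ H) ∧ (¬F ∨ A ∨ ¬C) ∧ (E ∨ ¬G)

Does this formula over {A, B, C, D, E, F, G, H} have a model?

No

From the singleton clause (D), D = True.
From the singleton clause (¬C), C = False.
From the singleton clause (B), B = True.
Now (¬B) is unsatisfied and unit — conflict.
No assignment satisfies every clause.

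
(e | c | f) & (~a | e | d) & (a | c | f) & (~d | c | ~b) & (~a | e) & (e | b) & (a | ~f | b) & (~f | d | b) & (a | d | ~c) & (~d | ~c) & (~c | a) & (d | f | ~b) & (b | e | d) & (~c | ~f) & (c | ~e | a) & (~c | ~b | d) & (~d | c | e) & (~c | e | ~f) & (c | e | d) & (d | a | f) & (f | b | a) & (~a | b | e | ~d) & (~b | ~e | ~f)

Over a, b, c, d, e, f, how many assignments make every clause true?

4

There are 2^6 = 64 truth assignments over (a, b, c, d, e, f).
Split on c. With c = 1, the clauses containing c are satisfied and ~c drops from the rest; 1 of the 2^5 = 32 assignments to the other variables satisfy what remains.
With c = 0, by the same count on the reduced clause set, 3 assignments work.
(One model: a=T, b=F, c=F, d=F, e=T, f=F.)
Total: 1 + 3 = 4.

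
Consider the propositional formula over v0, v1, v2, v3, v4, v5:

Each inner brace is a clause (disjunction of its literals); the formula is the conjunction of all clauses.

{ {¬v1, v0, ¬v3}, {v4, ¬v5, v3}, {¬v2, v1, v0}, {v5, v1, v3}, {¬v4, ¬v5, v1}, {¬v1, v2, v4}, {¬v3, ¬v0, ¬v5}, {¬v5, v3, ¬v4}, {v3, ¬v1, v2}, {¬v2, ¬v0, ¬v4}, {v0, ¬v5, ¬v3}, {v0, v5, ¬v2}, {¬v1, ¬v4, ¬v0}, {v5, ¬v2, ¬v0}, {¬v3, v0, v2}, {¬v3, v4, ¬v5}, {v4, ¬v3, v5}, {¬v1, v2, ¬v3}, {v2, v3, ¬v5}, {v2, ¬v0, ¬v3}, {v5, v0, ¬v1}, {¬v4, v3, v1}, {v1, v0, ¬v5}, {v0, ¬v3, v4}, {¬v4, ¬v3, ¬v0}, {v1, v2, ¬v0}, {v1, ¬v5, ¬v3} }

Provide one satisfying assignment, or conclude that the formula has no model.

Suppose v1 = False.
Suppose v2 = False.
The clause (¬v0) is unit, so v0 = False.
The clause (¬v3) is unit, so v3 = False.
The clause (v5) is unit, so v5 = True.
Now (¬v5) is unsatisfied and unit — conflict.
Undo v2 and try v2 = True.
The clause (v0) is unit, so v0 = True.
The clause (¬v4) is unit, so v4 = False.
The clause (v5) is unit, so v5 = True.
The clause (v3) is unit, so v3 = True.
Now (¬v3) is unsatisfied and unit — conflict.
Neither v2 = True nor v2 = False works.
Undo v1 and try v1 = True.
Suppose v0 = True.
The clause (¬v4) is unit, so v4 = False.
The clause (v2) is unit, so v2 = True.
The clause (v5) is unit, so v5 = True.
The clause (v3) is unit, so v3 = True.
Now (¬v3) is unsatisfied and unit — conflict.
Undo v0 and try v0 = False.
The clause (¬v3) is unit, so v3 = False.
The clause (v2) is unit, so v2 = True.
The clause (v5) is unit, so v5 = True.
The clause (v4) is unit, so v4 = True.
Now (¬v4) is unsatisfied and unit — conflict.
Neither v0 = True nor v0 = False works.
Neither v1 = True nor v1 = False works.

UNSATISFIABLE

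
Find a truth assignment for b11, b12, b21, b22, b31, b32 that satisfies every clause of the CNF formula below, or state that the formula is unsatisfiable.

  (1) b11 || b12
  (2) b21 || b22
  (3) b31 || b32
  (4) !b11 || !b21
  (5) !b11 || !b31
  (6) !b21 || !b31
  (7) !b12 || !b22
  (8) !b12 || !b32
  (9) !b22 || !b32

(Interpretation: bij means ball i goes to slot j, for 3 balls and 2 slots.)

UNSATISFIABLE

Case b11 = true:
(!b21) alone gives b21 = false.
(b22) alone gives b22 = true.
(!b31) alone gives b31 = false.
(b32) alone gives b32 = true.
Now (!b32) is unsatisfied and unit — conflict.
Undo b11 and try b11 = false.
(b12) alone gives b12 = true.
(!b22) alone gives b22 = false.
(b21) alone gives b21 = true.
(!b31) alone gives b31 = false.
(b32) alone gives b32 = true.
Now (!b32) is unsatisfied and unit — conflict.
Neither b11 = true nor b11 = false works.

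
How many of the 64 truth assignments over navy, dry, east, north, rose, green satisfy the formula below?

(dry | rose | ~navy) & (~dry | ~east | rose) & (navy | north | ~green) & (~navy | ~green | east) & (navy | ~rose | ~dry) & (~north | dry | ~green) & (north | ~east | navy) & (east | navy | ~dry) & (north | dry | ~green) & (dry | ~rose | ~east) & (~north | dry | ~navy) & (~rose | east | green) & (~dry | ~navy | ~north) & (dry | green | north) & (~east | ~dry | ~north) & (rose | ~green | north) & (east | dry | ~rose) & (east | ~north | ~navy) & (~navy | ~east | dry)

5

There are 2^6 = 64 truth assignments over (navy, dry, east, north, rose, green).
Split on navy. With navy = 1, the clauses containing navy are satisfied and ~navy drops from the rest; 3 of the 2^5 = 32 assignments to the other variables satisfy what remains.
With navy = 0, by the same count on the reduced clause set, 2 assignments work.
Total: 3 + 2 = 5.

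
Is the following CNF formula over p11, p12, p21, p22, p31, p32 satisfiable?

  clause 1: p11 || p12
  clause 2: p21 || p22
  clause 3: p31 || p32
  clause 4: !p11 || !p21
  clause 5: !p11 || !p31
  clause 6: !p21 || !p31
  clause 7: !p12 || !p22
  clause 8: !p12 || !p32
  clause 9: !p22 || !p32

Unsatisfiable

Branch on p11: set p11 = true.
The clause (!p21) is unit, so p21 = false.
The clause (p22) is unit, so p22 = true.
The clause (!p31) is unit, so p31 = false.
The clause (p32) is unit, so p32 = true.
Now (!p32) is unsatisfied and unit — conflict.
Undo p11 and try p11 = false.
The clause (p12) is unit, so p12 = true.
The clause (!p22) is unit, so p22 = false.
The clause (p21) is unit, so p21 = true.
The clause (!p31) is unit, so p31 = false.
The clause (p32) is unit, so p32 = true.
Now (!p32) is unsatisfied and unit — conflict.
Neither p11 = true nor p11 = false works.
No assignment satisfies every clause.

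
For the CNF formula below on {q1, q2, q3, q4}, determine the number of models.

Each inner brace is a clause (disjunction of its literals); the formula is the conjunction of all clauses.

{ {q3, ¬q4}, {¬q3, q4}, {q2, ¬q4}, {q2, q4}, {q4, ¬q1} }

3

There are 2^4 = 16 truth assignments over (q1, q2, q3, q4).
Check each against the 5 clauses (columns in the order q1, q2, q3, q4):
  F F F F  ✗ fails (q2 ∨ q4)
  F F F T  ✗ fails (q3 ∨ ¬q4)
  F F T F  ✗ fails (¬q3 ∨ q4)
  F F T T  ✗ fails (q2 ∨ ¬q4)
  F T F F  ✓ satisfies all
  F T F T  ✗ fails (q3 ∨ ¬q4)
  F T T F  ✗ fails (¬q3 ∨ q4)
  F T T T  ✓ satisfies all
  T F F F  ✗ fails (q2 ∨ q4)
  T F F T  ✗ fails (q3 ∨ ¬q4)
  T F T F  ✗ fails (¬q3 ∨ q4)
  T F T T  ✗ fails (q2 ∨ ¬q4)
  T T F F  ✗ fails (q4 ∨ ¬q1)
  T T F T  ✗ fails (q3 ∨ ¬q4)
  T T T F  ✗ fails (¬q3 ∨ q4)
  T T T T  ✓ satisfies all
3 of the 16 rows are models.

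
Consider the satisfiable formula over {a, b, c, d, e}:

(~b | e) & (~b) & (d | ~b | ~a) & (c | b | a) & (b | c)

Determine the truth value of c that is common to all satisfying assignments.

Suppose c = 0.
Unit clause (~b) forces b = 0.
That conflicts with the unit clause (b).
So every satisfying assignment has c = True.

True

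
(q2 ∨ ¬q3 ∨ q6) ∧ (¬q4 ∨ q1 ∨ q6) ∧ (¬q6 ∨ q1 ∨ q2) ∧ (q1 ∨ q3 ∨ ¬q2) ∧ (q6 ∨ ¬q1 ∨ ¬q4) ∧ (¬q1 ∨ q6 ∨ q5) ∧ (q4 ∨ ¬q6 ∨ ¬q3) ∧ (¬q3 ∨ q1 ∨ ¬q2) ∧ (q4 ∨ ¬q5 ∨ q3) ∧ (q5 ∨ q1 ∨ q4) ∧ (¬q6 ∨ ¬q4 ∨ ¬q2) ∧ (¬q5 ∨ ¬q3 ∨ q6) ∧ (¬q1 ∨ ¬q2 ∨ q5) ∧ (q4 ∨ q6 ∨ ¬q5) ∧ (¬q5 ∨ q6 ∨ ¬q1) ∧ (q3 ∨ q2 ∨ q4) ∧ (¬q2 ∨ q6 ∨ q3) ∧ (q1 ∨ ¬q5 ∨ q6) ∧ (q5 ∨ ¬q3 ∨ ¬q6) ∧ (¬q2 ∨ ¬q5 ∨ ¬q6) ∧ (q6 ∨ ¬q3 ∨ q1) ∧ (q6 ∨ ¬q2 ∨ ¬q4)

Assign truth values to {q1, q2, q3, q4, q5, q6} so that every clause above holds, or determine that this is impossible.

Case q2 = False:
Case q3 = False:
From the singleton clause (q4), q4 = True.
Case q1 = True:
From the singleton clause (q6), q6 = True.
Every clause is now satisfied; q5 is unconstrained.

q1: True,  q2: False,  q3: False,  q4: True,  q5: True,  q6: True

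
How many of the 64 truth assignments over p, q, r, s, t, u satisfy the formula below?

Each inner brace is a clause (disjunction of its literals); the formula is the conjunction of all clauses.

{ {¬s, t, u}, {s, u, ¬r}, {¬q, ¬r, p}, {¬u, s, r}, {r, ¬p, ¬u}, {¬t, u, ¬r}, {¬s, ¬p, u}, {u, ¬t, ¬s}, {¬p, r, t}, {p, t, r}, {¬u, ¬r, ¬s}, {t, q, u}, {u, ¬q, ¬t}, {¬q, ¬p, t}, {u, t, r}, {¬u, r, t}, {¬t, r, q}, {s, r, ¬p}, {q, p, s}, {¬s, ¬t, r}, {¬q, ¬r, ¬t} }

There are 2^6 = 64 truth assignments over (p, q, r, s, t, u).
Split on q. With q = True, the clauses containing q are satisfied and ¬q drops from the rest; 0 of the 2^5 = 32 assignments to the other variables satisfy what remains.
With q = False, by the same count on the reduced clause set, 2 assignments work.
(One model: p=T, q=F, r=T, s=F, t=F, u=T.)
Total: 0 + 2 = 2.

2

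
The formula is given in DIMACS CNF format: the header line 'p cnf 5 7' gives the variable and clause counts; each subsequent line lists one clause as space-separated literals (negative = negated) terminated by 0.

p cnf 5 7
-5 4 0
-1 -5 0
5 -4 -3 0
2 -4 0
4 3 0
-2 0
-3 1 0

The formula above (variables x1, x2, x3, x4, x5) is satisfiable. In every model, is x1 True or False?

Suppose x1 = False.
From the singleton clause (¬x2), x2 = False.
From the singleton clause (¬x4), x4 = False.
From the singleton clause (¬x5), x5 = False.
From the singleton clause (x3), x3 = True.
Now (¬x3) is unsatisfied and unit — conflict.
So every satisfying assignment has x1 = True.

True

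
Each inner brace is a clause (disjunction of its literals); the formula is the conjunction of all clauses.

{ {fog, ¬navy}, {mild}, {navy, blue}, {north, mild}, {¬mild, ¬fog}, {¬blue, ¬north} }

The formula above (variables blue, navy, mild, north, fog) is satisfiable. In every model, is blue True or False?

True

Suppose blue = False.
The clause (mild) is unit, so mild = True.
The clause (navy) is unit, so navy = True.
The clause (fog) is unit, so fog = True.
But (¬fog) is also a unit clause — contradiction.
So every satisfying assignment has blue = True.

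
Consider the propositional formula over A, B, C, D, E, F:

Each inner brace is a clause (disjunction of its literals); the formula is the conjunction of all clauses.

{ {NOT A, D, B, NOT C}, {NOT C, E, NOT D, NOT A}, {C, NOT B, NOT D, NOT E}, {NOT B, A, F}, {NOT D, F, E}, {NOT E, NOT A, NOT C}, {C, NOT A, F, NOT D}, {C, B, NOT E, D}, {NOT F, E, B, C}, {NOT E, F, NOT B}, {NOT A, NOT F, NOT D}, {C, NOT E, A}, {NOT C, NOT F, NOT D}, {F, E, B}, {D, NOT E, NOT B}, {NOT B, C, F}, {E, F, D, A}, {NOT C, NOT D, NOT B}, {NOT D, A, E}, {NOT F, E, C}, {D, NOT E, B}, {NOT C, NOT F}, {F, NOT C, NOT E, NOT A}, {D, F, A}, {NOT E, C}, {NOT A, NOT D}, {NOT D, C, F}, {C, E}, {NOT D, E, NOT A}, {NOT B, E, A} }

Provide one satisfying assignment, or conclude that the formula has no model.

A ↦ true, B ↦ true, C ↦ true, D ↦ false, E ↦ false, F ↦ false

Suppose C = true.
(NOT F) alone gives F = false.
Suppose B = true.
(A) alone gives A = true.
(NOT E) alone gives E = false.
(NOT D) alone gives D = false.
All clauses are satisfied.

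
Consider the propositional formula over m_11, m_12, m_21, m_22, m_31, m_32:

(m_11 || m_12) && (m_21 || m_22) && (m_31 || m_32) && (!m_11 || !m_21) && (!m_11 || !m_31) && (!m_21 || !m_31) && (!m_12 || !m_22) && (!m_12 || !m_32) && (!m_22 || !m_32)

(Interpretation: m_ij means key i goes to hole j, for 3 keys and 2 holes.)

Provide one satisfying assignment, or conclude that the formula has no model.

Case m_11 = true:
Unit clause (!m_21) forces m_21 = false.
Unit clause (m_22) forces m_22 = true.
Unit clause (!m_31) forces m_31 = false.
Unit clause (m_32) forces m_32 = true.
But (!m_32) is also a unit clause — contradiction.
That branch fails; take m_11 = false instead.
Unit clause (m_12) forces m_12 = true.
Unit clause (!m_22) forces m_22 = false.
Unit clause (m_21) forces m_21 = true.
Unit clause (!m_31) forces m_31 = false.
Unit clause (m_32) forces m_32 = true.
But (!m_32) is also a unit clause — contradiction.
Neither m_11 = true nor m_11 = false works.

UNSATISFIABLE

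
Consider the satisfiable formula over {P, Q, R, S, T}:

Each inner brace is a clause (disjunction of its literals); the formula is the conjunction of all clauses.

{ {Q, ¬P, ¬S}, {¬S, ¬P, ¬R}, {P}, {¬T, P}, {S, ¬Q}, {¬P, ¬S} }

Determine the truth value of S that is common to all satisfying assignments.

False

Suppose S = True.
From the singleton clause (P), P = True.
But (¬P) is also a unit clause — contradiction.
So every satisfying assignment has S = False.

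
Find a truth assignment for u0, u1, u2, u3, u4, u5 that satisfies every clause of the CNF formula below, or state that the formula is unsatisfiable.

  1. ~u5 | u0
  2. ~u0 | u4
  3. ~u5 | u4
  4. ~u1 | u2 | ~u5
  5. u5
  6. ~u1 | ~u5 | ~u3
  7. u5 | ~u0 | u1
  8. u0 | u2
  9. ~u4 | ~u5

UNSATISFIABLE

The clause (u5) is unit, so u5 = 1.
The clause (u0) is unit, so u0 = 1.
The clause (u4) is unit, so u4 = 1.
But (~u4) is also a unit clause — contradiction.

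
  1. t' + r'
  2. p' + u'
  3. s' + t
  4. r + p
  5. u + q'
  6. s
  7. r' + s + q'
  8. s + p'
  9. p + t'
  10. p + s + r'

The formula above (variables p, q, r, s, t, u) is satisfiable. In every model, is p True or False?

Suppose p = 0.
The clause (r) is unit, so r = 1.
The clause (t') is unit, so t = 0.
The clause (s') is unit, so s = 0.
That conflicts with the unit clause (s).
So every satisfying assignment has p = True.

True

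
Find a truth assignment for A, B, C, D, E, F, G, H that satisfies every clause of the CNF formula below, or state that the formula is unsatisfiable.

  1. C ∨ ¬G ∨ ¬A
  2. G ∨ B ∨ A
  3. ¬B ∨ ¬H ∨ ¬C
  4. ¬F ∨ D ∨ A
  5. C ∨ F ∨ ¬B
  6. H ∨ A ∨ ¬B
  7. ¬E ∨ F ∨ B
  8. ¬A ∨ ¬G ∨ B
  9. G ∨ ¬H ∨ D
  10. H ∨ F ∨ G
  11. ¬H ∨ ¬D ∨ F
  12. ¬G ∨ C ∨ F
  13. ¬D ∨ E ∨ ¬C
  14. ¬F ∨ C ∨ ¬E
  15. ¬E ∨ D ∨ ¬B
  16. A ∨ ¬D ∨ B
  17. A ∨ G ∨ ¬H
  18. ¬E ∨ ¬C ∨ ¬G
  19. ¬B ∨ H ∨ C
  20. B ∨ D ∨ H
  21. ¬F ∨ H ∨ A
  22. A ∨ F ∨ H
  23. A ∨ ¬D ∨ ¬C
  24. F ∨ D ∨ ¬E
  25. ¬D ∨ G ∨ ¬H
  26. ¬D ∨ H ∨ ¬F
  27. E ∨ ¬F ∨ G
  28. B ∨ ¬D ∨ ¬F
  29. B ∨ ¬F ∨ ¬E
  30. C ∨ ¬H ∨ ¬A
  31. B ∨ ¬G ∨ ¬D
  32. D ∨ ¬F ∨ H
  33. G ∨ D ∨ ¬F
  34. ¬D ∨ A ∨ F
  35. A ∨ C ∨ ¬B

Try C = True.
Try B = False.
Try G = True.
From the singleton clause (¬A), A = False.
From the singleton clause (¬D), D = False.
From the singleton clause (¬F), F = False.
From the singleton clause (¬E), E = False.
From the singleton clause (H), H = True.
This assignment satisfies each clause.

A=False; B=False; C=True; D=False; E=False; F=False; G=True; H=True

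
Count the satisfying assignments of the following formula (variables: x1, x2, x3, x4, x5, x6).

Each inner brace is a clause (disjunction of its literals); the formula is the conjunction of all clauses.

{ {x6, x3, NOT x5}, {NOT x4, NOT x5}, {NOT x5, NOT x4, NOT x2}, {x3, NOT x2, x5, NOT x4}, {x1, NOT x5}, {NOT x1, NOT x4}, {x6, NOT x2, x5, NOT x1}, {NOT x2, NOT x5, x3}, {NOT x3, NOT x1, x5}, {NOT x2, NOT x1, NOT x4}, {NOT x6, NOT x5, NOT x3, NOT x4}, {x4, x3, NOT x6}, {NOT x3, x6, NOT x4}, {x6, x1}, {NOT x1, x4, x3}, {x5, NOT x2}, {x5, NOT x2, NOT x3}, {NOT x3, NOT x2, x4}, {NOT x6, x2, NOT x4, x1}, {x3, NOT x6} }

There are 2^6 = 64 truth assignments over (x1, x2, x3, x4, x5, x6).
Split on x2. With x2 = true, the clauses containing x2 are satisfied and NOT x2 drops from the rest; 0 of the 2^5 = 32 assignments to the other variables satisfy what remains.
With x2 = false, by the same count on the reduced clause set, 3 assignments work.
(One model: x1=F, x2=F, x3=T, x4=F, x5=F, x6=T.)
Total: 0 + 3 = 3.

3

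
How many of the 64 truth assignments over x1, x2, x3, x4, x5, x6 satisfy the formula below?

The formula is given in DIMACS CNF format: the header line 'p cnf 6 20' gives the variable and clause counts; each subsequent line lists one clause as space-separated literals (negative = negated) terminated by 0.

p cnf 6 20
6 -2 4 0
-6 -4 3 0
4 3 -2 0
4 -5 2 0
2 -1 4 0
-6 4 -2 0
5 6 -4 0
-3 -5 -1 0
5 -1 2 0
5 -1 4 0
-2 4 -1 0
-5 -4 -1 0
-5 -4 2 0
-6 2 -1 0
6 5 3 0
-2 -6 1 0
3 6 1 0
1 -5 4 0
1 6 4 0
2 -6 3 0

4

There are 2^6 = 64 truth assignments over (x1, x2, x3, x4, x5, x6).
Split on x5. With x5 = True, the clauses containing x5 are satisfied and ¬x5 drops from the rest; 1 of the 2^5 = 32 assignments to the other variables satisfy what remains.
With x5 = False, by the same count on the reduced clause set, 3 assignments work.
Total: 1 + 3 = 4.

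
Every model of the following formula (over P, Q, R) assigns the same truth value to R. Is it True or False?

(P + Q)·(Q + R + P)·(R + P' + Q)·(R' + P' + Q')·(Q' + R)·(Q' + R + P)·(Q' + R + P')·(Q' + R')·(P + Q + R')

Suppose R = 0.
(Q') alone gives Q = 0.
(P) alone gives P = 1.
That conflicts with the unit clause (P').
So every satisfying assignment has R = True.

True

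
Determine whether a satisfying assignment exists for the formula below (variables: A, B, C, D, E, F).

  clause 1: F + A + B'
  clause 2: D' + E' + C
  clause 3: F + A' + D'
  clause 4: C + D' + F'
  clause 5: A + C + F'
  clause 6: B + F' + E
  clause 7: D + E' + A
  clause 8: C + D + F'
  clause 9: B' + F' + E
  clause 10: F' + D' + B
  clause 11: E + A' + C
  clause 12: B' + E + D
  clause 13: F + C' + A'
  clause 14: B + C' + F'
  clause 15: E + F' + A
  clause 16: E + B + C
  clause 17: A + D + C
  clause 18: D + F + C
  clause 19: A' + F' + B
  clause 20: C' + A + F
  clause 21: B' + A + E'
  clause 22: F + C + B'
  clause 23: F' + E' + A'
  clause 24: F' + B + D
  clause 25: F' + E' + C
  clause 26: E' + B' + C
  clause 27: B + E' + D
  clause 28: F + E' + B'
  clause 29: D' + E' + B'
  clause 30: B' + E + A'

No

Branch on F: set F = 1.
Branch on C: set C = 1.
Unit clause (B) forces B = 1.
Unit clause (E) forces E = 1.
Unit clause (A) forces A = 1.
That conflicts with the unit clause (A').
Backtrack on C: now try C = 0.
Unit clause (D') forces D = 0.
That conflicts with the unit clause (D).
Neither C = 1 nor C = 0 works.
Backtrack on F: now try F = 0.
Branch on A: set A = 1.
Unit clause (D') forces D = 0.
Unit clause (C') forces C = 0.
That conflicts with the unit clause (C).
Backtrack on A: now try A = 0.
Unit clause (B') forces B = 0.
Unit clause (C') forces C = 0.
Unit clause (E) forces E = 1.
Unit clause (D') forces D = 0.
That conflicts with the unit clause (D).
Neither A = 1 nor A = 0 works.
Neither F = 1 nor F = 0 works.
No assignment satisfies every clause.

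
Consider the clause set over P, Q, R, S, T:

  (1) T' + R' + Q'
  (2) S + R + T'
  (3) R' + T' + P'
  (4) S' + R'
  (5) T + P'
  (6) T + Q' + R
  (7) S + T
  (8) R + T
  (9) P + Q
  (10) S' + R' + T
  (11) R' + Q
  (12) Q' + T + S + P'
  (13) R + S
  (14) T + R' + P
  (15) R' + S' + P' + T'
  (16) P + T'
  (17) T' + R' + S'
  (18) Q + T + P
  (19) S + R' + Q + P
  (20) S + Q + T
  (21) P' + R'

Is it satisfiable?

Yes, satisfiable

Suppose S = 1.
(R') alone gives R = 0.
(T) alone gives T = 1.
(P) alone gives P = 1.
Every clause is now satisfied; Q is unconstrained.
A satisfying assignment: P ↦ 1; Q ↦ 1; R ↦ 0; S ↦ 1; T ↦ 1.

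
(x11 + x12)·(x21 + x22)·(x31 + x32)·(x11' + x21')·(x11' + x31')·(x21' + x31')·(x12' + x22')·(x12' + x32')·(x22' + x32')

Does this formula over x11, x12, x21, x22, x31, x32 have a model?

Unsatisfiable

Try x11 = 1.
Unit clause (x21') forces x21 = 0.
Unit clause (x22) forces x22 = 1.
Unit clause (x31') forces x31 = 0.
Unit clause (x32) forces x32 = 1.
That conflicts with the unit clause (x32').
Undo x11 and try x11 = 0.
Unit clause (x12) forces x12 = 1.
Unit clause (x22') forces x22 = 0.
Unit clause (x21) forces x21 = 1.
Unit clause (x31') forces x31 = 0.
Unit clause (x32) forces x32 = 1.
That conflicts with the unit clause (x32').
Neither x11 = 1 nor x11 = 0 works.
No assignment satisfies every clause.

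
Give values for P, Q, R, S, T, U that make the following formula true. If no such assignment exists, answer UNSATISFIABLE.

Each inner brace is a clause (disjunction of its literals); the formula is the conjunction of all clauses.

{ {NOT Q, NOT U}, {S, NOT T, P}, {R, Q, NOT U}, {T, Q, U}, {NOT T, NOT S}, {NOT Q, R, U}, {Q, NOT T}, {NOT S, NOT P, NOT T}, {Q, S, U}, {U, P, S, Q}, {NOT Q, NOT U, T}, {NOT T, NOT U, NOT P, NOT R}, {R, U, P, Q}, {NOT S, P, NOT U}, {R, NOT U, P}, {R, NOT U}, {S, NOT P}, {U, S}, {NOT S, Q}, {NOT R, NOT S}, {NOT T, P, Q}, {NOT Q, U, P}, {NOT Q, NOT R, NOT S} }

Suppose Q = false.
The clause (NOT T) is unit, so T = false.
The clause (U) is unit, so U = true.
The clause (R) is unit, so R = true.
The clause (NOT S) is unit, so S = false.
The clause (NOT P) is unit, so P = false.
All clauses are satisfied.

P=false, Q=false, R=true, S=false, T=false, U=true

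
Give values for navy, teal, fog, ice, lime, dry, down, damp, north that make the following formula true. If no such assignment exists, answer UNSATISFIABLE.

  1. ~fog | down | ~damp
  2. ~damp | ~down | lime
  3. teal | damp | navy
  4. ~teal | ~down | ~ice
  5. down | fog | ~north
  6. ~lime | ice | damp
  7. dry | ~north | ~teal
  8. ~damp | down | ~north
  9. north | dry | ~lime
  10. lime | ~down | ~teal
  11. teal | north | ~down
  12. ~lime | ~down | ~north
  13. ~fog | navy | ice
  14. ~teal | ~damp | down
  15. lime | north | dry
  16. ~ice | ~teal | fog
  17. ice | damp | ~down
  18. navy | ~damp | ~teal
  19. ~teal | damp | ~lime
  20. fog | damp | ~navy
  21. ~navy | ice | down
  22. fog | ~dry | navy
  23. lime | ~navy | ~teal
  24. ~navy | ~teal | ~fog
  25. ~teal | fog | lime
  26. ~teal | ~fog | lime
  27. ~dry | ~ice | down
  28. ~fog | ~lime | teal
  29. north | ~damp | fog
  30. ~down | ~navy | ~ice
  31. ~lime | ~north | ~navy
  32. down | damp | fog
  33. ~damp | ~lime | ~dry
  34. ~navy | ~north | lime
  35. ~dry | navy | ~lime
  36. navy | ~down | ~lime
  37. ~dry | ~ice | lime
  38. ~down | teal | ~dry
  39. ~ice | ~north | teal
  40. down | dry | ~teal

Try fog = 0.
Try down = 1.
Try damp = 0.
The clause (ice) is unit, so ice = 1.
The clause (~teal) is unit, so teal = 0.
The clause (navy) is unit, so navy = 1.
That conflicts with the unit clause (~navy).
Undo damp and try damp = 1.
The clause (lime) is unit, so lime = 1.
The clause (~north) is unit, so north = 0.
That conflicts with the unit clause (north).
Both values of damp lead to a conflict.
Undo down and try down = 0.
The clause (~north) is unit, so north = 0.
The clause (~damp) is unit, so damp = 0.
That conflicts with the unit clause (damp).
Both values of down lead to a conflict.
Undo fog and try fog = 1.
Try down = 1.
Try damp = 0.
The clause (ice) is unit, so ice = 1.
The clause (~teal) is unit, so teal = 0.
The clause (navy) is unit, so navy = 1.
That conflicts with the unit clause (~navy).
Undo damp and try damp = 1.
The clause (lime) is unit, so lime = 1.
The clause (~north) is unit, so north = 0.
The clause (dry) is unit, so dry = 1.
That conflicts with the unit clause (~dry).
Both values of damp lead to a conflict.
Undo down and try down = 0.
The clause (~damp) is unit, so damp = 0.
Try teal = 1.
The clause (~lime) is unit, so lime = 0.
That conflicts with the unit clause (lime).
Undo teal and try teal = 0.
The clause (navy) is unit, so navy = 1.
The clause (ice) is unit, so ice = 1.
The clause (~dry) is unit, so dry = 0.
The clause (~lime) is unit, so lime = 0.
The clause (north) is unit, so north = 1.
That conflicts with the unit clause (~north).
Both values of teal lead to a conflict.
Both values of down lead to a conflict.
Both values of fog lead to a conflict.

UNSATISFIABLE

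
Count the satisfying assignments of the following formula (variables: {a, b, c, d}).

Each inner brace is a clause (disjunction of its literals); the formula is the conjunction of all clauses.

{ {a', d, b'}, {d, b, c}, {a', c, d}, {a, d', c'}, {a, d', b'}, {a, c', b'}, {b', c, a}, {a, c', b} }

There are 2^4 = 16 truth assignments over (a, b, c, d).
Check each against the 8 clauses (columns in the order a, b, c, d):
  F F F F  ✗ fails (d + b + c)
  F F F T  ✓ satisfies all
  F F T F  ✗ fails (a + c' + b)
  F F T T  ✗ fails (a + d' + c')
  F T F F  ✗ fails (b' + c + a)
  F T F T  ✗ fails (a + d' + b')
  F T T F  ✗ fails (a + c' + b')
  F T T T  ✗ fails (a + d' + c')
  T F F F  ✗ fails (d + b + c)
  T F F T  ✓ satisfies all
  T F T F  ✓ satisfies all
  T F T T  ✓ satisfies all
  T T F F  ✗ fails (a' + d + b')
  T T F T  ✓ satisfies all
  T T T F  ✗ fails (a' + d + b')
  T T T T  ✓ satisfies all
6 of the 16 rows are models.

6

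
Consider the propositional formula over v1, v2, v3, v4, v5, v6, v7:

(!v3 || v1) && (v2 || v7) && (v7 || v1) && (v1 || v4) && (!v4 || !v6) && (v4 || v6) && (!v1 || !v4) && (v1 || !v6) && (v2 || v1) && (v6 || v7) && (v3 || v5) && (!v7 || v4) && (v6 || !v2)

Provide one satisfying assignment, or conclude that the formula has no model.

v1 ↦ true,  v2 ↦ true,  v3 ↦ true,  v4 ↦ false,  v5 ↦ true,  v6 ↦ true,  v7 ↦ false

Branch on v3: set v3 = true.
The clause (v1) is unit, so v1 = true.
The clause (!v4) is unit, so v4 = false.
The clause (v6) is unit, so v6 = true.
The clause (!v7) is unit, so v7 = false.
The clause (v2) is unit, so v2 = true.
Every clause is now satisfied; v5 is unconstrained.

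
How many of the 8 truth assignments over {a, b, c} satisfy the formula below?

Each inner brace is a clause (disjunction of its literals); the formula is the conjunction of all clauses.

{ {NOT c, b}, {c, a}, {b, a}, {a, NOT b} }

3

There are 2^3 = 8 truth assignments over (a, b, c).
Split on b. With b = true, the clauses containing b are satisfied and NOT b drops from the rest; 2 of the 2^2 = 4 assignments to the other variables satisfy what remains.
With b = false, by the same count on the reduced clause set, 1 assignment works.
(One model: a=T, b=F, c=F.)
Total: 2 + 1 = 3.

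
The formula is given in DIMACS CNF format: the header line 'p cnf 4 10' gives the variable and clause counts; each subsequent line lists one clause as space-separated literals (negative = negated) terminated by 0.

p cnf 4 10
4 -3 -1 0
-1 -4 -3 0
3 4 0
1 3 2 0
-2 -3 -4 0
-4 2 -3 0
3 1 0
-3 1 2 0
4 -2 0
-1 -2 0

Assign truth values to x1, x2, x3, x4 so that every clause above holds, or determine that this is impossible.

x1 ↦ True; x2 ↦ False; x3 ↦ False; x4 ↦ True

Suppose x3 = False.
The clause (x4) is unit, so x4 = True.
The clause (x1) is unit, so x1 = True.
The clause (¬x2) is unit, so x2 = False.
All clauses are satisfied.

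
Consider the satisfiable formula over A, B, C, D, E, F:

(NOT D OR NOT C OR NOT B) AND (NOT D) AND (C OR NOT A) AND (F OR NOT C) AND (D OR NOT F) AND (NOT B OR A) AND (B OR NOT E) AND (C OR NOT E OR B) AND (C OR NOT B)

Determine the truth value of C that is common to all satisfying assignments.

False

Suppose C = true.
(NOT D) alone gives D = false.
(F) alone gives F = true.
Now (NOT F) is unsatisfied and unit — conflict.
So every satisfying assignment has C = False.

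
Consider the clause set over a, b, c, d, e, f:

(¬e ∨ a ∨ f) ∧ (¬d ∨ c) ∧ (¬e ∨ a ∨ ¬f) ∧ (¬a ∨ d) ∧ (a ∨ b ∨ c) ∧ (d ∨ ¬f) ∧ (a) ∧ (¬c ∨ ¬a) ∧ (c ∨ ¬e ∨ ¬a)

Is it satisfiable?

The clause (a) is unit, so a = True.
The clause (d) is unit, so d = True.
The clause (c) is unit, so c = True.
But (¬c) is also a unit clause — contradiction.
No assignment satisfies every clause.

Unsatisfiable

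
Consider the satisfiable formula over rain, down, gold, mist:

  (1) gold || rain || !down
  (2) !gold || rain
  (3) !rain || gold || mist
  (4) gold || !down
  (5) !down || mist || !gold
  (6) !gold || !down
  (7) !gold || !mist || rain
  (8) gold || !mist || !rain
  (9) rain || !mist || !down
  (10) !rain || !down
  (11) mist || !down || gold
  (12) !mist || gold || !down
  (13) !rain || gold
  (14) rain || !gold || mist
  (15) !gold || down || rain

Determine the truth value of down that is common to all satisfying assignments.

False

Suppose down = true.
Unit clause (gold) forces gold = true.
Now (!gold) is unsatisfied and unit — conflict.
So every satisfying assignment has down = False.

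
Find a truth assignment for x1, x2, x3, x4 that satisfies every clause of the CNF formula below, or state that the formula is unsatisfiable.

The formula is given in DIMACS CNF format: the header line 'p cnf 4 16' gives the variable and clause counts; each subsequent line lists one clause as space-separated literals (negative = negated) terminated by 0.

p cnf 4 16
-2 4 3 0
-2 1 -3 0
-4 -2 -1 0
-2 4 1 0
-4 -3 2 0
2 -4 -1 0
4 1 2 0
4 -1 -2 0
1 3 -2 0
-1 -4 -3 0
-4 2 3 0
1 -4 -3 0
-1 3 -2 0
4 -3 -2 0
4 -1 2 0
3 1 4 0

UNSATISFIABLE

Case x2 = False:
Case x4 = False:
The clause (x1) is unit, so x1 = True.
Now (¬x1) is unsatisfied and unit — conflict.
So x4 must be the other value — set x4 = True.
The clause (¬x3) is unit, so x3 = False.
Now (x3) is unsatisfied and unit — conflict.
Both values of x4 lead to a conflict.
So x2 must be the other value — set x2 = True.
Case x4 = True:
The clause (¬x1) is unit, so x1 = False.
The clause (¬x3) is unit, so x3 = False.
Now (x3) is unsatisfied and unit — conflict.
So x4 must be the other value — set x4 = False.
The clause (x3) is unit, so x3 = True.
Now (¬x3) is unsatisfied and unit — conflict.
Both values of x4 lead to a conflict.
Both values of x2 lead to a conflict.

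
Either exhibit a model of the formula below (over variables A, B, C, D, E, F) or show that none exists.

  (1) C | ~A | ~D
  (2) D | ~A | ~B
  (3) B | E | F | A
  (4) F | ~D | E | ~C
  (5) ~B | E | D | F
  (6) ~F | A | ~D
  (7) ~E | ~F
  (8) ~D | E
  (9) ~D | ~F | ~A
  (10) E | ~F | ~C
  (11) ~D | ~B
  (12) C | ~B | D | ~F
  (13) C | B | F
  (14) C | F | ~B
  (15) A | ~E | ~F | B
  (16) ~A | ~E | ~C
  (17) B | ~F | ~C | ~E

A: 0,  B: 0,  C: 1,  D: 0,  E: 1,  F: 0

Case E = 1:
The clause (~F) is unit, so F = 0.
Case D = 0:
Case A = 0:
Case C = 1:
No clause remains; B is free.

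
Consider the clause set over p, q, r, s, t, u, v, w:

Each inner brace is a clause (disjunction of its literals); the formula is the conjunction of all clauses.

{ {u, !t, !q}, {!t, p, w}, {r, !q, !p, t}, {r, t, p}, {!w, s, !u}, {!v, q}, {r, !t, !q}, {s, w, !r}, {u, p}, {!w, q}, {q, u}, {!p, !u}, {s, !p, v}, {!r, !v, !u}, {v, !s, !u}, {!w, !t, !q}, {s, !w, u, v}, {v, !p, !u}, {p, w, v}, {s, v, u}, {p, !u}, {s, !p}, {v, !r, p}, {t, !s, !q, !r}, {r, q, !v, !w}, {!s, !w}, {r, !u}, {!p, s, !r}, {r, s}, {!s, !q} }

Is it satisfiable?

Branch on v: set v = false.
Branch on u: set u = true.
The clause (!p) is unit, so p = false.
But (p) is also a unit clause — contradiction.
Backtrack on u: now try u = false.
The clause (p) is unit, so p = true.
The clause (q) is unit, so q = true.
The clause (!t) is unit, so t = false.
The clause (r) is unit, so r = true.
The clause (s) is unit, so s = true.
But (!s) is also a unit clause — contradiction.
Either choice for u ends in contradiction.
Backtrack on v: now try v = true.
The clause (q) is unit, so q = true.
The clause (!s) is unit, so s = false.
The clause (!p) is unit, so p = false.
The clause (u) is unit, so u = true.
But (!u) is also a unit clause — contradiction.
Either choice for v ends in contradiction.
No assignment satisfies every clause.

No, unsatisfiable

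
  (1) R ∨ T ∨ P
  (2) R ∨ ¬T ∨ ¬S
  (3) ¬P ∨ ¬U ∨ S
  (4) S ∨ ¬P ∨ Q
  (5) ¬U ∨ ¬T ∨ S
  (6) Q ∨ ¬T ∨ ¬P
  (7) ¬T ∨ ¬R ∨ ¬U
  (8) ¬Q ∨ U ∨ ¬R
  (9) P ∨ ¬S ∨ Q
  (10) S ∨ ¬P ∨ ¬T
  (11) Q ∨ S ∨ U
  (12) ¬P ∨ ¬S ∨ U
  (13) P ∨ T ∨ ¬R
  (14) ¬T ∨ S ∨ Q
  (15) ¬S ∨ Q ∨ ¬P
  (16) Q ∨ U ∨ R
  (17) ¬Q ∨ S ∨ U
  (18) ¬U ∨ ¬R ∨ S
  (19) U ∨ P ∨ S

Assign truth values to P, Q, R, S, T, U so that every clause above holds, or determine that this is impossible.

Suppose R = True.
Suppose T = False.
From the singleton clause (P), P = True.
Suppose U = True.
From the singleton clause (S), S = True.
From the singleton clause (Q), Q = True.
All clauses are satisfied.

P=True; Q=True; R=True; S=True; T=False; U=True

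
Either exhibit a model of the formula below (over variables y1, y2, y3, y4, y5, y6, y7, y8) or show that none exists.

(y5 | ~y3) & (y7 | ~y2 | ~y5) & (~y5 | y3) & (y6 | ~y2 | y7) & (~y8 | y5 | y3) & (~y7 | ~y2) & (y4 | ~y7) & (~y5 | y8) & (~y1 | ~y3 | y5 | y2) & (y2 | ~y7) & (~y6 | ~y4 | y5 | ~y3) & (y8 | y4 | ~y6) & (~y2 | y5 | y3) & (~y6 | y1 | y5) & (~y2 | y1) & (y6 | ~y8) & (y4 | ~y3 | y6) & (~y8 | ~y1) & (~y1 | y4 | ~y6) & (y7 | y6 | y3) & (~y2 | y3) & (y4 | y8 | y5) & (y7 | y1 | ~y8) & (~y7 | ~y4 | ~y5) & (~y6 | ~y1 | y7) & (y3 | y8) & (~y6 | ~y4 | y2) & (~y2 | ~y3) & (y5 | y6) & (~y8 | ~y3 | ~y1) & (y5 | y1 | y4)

Case y5 = 1:
Unit clause (y3) forces y3 = 1.
Unit clause (y8) forces y8 = 1.
Unit clause (y6) forces y6 = 1.
Unit clause (~y1) forces y1 = 0.
Unit clause (~y2) forces y2 = 0.
Unit clause (~y7) forces y7 = 0.
Now (y7) is unsatisfied and unit — conflict.
That branch fails; take y5 = 0 instead.
Unit clause (~y3) forces y3 = 0.
Unit clause (~y8) forces y8 = 0.
Now (y8) is unsatisfied and unit — conflict.
Either choice for y5 ends in contradiction.

UNSATISFIABLE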